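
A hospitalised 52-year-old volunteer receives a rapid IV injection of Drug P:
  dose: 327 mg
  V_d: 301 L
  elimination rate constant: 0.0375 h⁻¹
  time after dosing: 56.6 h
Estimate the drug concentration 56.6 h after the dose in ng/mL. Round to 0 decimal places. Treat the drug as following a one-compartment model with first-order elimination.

130 ng/mL

C₀ = Dose / Vd = 327.0 / 301 = 1.086 mg/L
C = C₀ · e^(−k·t) = 1.086 × e^(−0.03750 × 56.6)
  = 1.086 × 0.1197 = 0.1300 mg/L
Convert: 0.1300 mg/L × 1000 = 130.0 ng/mL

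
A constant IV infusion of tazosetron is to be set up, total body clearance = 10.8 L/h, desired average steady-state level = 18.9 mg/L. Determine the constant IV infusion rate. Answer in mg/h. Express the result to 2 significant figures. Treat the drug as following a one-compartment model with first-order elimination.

200 mg/h

At steady state, infusion rate R₀ = Css × CL = 18.9 × 10.80 = 204.1 mg/h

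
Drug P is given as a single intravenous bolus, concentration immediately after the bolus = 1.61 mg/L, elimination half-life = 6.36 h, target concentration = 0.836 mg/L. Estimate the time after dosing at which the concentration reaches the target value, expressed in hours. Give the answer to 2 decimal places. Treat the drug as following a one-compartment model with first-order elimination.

6.01 h

k = ln2 / t½ = 0.693147 / 6.36 = 0.1090 h⁻¹
t = ln(C₀ / C) / k = ln(1.610 / 0.836) / 0.1090
  = ln(1.926) / 0.1090 = 0.6554 / 0.1090 = 6.013 h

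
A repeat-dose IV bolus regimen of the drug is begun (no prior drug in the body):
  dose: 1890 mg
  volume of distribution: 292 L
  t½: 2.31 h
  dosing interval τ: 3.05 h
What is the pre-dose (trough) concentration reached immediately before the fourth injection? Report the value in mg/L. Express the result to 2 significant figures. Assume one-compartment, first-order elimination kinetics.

C₀ per dose = Dose / Vd = 1890 / 292 = 6.473 mg/L
k = ln2 / t½ = 0.693147 / 2.31 = 0.3001 h⁻¹
Fraction remaining after one interval: r = e^(−kτ) = e^(−0.3001 × 3.05) = 0.4004
Before dose 4, 3 doses have been given (aged 1τ, 2τ, 3τ).
C_trough = C₀ × (r + r² + … + r^3) = C₀ × r(1−r^3)/(1−r)
        = 6.473 × 0.4004 × (1 − 0.06419) / (1 − 0.4004) = 4.045 mg/L

4.0 mg/L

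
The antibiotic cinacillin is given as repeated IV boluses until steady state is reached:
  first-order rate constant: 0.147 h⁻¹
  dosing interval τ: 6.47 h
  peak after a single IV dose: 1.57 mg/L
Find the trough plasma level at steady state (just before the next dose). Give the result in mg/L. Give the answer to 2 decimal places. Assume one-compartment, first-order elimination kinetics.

e^(−kτ) = e^(−0.1470 × 6.47) = 0.3863
Accumulation ratio R = 1 / (1 − e^(−kτ)) = 1 / (1 − 0.3863) = 1.629
Steady-state trough = C₀ × R × e^(−kτ) = 1.57 × 1.629 × 0.3863 = 0.9880 mg/L

0.99 mg/L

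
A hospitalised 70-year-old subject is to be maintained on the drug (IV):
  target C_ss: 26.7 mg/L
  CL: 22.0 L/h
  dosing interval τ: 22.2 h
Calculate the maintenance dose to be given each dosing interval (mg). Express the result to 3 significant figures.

At steady state, Dose/τ = Css × CL.
Dose = Css × CL × τ = 26.7 × 22.00 × 22.2 = 13040 mg

13000 mg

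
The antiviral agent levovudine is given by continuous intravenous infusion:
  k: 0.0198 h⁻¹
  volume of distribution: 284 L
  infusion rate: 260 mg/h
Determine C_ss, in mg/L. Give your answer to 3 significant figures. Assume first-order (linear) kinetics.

46.2 mg/L

CL = k × Vd = 0.01980 × 284 = 5.623 L/h
At steady state Css = R₀ / CL = 260 / 5.623 = 46.24 mg/L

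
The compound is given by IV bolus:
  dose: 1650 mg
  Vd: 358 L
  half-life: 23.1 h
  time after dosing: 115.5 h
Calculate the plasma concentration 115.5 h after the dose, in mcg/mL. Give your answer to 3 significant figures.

C₀ = Dose / Vd = 1650 / 358 = 4.609 mg/L
k = ln2 / t½ = 0.693147 / 23.1 = 0.03001 h⁻¹
t / t½ = 115.5 / 23.1 = 5 half-lives
C = C₀ × (1/2)^5 = 4.609 × 0.03125 = 0.1440 mg/L
(0.1440 mg/L = 0.1440 mcg/mL)

0.144 mcg/mL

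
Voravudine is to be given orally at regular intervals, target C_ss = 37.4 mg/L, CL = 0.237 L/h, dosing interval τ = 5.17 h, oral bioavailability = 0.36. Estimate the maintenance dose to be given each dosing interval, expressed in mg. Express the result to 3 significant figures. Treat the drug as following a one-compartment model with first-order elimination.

127 mg

At steady state, F × (Dose/τ) = Css × CL.
Dose = Css × CL × τ / F = 37.4 × 0.2370 × 5.17 / 0.36 = 127.3 mg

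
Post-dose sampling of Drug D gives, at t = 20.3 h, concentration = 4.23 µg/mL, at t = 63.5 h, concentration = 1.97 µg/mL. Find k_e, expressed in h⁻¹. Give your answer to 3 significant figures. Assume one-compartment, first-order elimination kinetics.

0.0177 h⁻¹

k = ln(C₁/C₂) / (t₂ − t₁) = ln(4.23/1.97) / (63.5 − 20.3)
  = 0.7642 / 43.20 = 0.01769 h⁻¹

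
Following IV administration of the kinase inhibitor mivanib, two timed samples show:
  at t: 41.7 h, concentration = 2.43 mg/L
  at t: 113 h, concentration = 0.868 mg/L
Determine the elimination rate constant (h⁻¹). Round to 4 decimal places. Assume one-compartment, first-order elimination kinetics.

k = ln(C₁/C₂) / (t₂ − t₁) = ln(2.43/0.868) / (113 − 41.7)
  = 1.029 / 71.30 = 0.01443 h⁻¹

0.0144 h⁻¹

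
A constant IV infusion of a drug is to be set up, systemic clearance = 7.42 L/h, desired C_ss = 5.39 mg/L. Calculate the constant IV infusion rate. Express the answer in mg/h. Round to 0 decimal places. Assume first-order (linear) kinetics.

40 mg/h

At steady state, infusion rate R₀ = Css × CL = 5.39 × 7.420 = 39.99 mg/h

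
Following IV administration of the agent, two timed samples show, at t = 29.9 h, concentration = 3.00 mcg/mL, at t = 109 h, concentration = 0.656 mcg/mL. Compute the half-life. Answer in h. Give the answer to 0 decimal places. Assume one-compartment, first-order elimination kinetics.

36 h

k = ln(C₁/C₂) / (t₂ − t₁) = ln(3.00/0.656) / (109 − 29.9)
  = 1.520 / 79.10 = 0.01922 h⁻¹
t½ = ln2 / k = 0.693147 / 0.01922 = 36.06 h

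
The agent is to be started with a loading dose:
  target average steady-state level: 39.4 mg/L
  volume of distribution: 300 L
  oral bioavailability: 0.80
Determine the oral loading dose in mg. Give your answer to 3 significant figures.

14800 mg

LD = Css × Vd / F = 39.4 × 300 / 0.80 = 14780 mg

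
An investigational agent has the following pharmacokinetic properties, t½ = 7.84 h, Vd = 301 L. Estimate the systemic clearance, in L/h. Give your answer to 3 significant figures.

26.6 L/h

k = ln2 / t½ = 0.693147 / 7.84 = 0.08841 h⁻¹
CL = k × Vd = 0.08841 × 301 = 26.61 L/h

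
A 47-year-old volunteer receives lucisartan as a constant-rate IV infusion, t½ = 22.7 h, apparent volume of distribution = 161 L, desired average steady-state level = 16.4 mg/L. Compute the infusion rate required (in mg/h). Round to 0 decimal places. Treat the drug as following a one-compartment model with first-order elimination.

k = ln2 / t½ = 0.693147 / 22.7 = 0.03054 h⁻¹
CL = k × Vd = 0.03054 × 161 = 4.917 L/h
At steady state, infusion rate R₀ = Css × CL = 16.4 × 4.917 = 80.64 mg/h

81 mg/h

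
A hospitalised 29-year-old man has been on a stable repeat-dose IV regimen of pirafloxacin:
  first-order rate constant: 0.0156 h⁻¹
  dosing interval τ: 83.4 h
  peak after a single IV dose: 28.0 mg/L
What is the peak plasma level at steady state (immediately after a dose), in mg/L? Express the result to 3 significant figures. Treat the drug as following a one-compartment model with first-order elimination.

38.5 mg/L

e^(−kτ) = e^(−0.01560 × 83.4) = 0.2722
Accumulation ratio R = 1 / (1 − e^(−kτ)) = 1 / (1 − 0.2722) = 1.374
Steady-state peak = C₀ × R = 28.0 × 1.374 = 38.47 mg/L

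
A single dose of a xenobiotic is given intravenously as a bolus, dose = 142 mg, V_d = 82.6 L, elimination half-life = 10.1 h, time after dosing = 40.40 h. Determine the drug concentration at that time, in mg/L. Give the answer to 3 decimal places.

C₀ = Dose / Vd = 142.0 / 82.6 = 1.719 mg/L
k = ln2 / t½ = 0.693147 / 10.1 = 0.06863 h⁻¹
t / t½ = 40.40 / 10.1 = 4 half-lives
C = C₀ × (1/2)^4 = 1.719 × 0.06250 = 0.1074 mg/L

0.107 mg/L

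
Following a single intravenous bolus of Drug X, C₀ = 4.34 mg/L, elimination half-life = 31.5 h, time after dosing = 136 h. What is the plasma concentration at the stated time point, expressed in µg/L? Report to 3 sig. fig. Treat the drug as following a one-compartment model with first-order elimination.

k = ln2 / t½ = 0.693147 / 31.5 = 0.02200 h⁻¹
C = C₀ · e^(−k·t) = 4.340 × e^(−0.02200 × 136)
  = 4.340 × 0.05019 = 0.2178 mg/L
Convert: 0.2178 mg/L × 1000 = 217.8 µg/L

218 µg/L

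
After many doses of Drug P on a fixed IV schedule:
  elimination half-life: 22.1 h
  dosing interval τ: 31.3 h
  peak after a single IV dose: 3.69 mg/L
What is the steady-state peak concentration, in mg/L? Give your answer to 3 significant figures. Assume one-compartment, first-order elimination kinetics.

k = ln2 / t½ = 0.693147 / 22.1 = 0.03136 h⁻¹
e^(−kτ) = e^(−0.03136 × 31.3) = 0.3747
Accumulation ratio R = 1 / (1 − e^(−kτ)) = 1 / (1 − 0.3747) = 1.599
Steady-state peak = C₀ × R = 3.69 × 1.599 = 5.900 mg/L

5.90 mg/L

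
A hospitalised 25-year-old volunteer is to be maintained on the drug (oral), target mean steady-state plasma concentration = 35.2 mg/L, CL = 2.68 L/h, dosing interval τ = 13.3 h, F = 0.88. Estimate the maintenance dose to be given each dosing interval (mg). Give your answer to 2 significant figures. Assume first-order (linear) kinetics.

1400 mg

At steady state, F × (Dose/τ) = Css × CL.
Dose = Css × CL × τ / F = 35.2 × 2.680 × 13.3 / 0.88 = 1426 mg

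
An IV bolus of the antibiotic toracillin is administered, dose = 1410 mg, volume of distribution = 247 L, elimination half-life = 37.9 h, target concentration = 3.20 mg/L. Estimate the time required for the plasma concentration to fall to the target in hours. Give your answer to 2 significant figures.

C₀ = Dose / Vd = 1410 / 247 = 5.709 mg/L
k = ln2 / t½ = 0.693147 / 37.9 = 0.01829 h⁻¹
t = ln(C₀ / C) / k = ln(5.709 / 3.20) / 0.01829
  = ln(1.784) / 0.01829 = 0.5789 / 0.01829 = 31.65 h

32 h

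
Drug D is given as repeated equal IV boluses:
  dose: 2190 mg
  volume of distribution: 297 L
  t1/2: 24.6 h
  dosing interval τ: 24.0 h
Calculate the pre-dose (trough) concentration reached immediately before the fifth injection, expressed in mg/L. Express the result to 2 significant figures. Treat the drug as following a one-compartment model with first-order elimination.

7.1 mg/L

C₀ per dose = Dose / Vd = 2190 / 297 = 7.374 mg/L
k = ln2 / t½ = 0.693147 / 24.6 = 0.02818 h⁻¹
Fraction remaining after one interval: r = e^(−kτ) = e^(−0.02818 × 24.0) = 0.5085
Before dose 5, 4 doses have been given (aged 1τ, 2τ, 3τ, 4τ).
C_trough = C₀ × (r + r² + … + r^4) = C₀ × r(1−r^4)/(1−r)
        = 7.374 × 0.5085 × (1 − 0.06686) / (1 − 0.5085) = 7.119 mg/L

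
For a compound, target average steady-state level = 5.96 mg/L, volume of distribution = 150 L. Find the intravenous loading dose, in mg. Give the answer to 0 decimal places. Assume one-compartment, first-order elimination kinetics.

LD = Css × Vd = 5.96 × 150 = 894.0 mg

894 mg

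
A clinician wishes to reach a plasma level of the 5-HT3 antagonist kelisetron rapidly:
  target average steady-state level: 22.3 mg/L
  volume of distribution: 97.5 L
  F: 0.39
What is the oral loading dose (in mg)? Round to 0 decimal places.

LD = Css × Vd / F = 22.3 × 97.5 / 0.39 = 5575 mg

5575 mg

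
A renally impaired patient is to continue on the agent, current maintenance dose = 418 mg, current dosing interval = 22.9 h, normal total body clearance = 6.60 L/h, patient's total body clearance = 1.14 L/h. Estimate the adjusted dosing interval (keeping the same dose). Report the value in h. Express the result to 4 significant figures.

To keep the same average steady-state level, dosing rate must scale with clearance.
CL ratio = 1.14 / 6.60 = 0.1727
New interval (same dose) = 22.9 / 0.1727 = 132.6 h

132.6 h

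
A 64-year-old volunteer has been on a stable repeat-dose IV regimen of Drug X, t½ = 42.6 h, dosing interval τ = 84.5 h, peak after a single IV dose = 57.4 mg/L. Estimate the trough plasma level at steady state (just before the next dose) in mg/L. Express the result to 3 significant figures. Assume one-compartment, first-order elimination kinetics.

19.4 mg/L

k = ln2 / t½ = 0.693147 / 42.6 = 0.01627 h⁻¹
e^(−kτ) = e^(−0.01627 × 84.5) = 0.2529
Accumulation ratio R = 1 / (1 − e^(−kτ)) = 1 / (1 − 0.2529) = 1.339
Steady-state trough = C₀ × R × e^(−kτ) = 57.4 × 1.339 × 0.2529 = 19.44 mg/L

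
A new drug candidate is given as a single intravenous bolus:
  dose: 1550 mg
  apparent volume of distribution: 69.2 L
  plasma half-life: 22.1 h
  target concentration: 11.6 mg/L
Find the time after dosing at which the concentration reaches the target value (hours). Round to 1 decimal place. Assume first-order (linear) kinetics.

C₀ = Dose / Vd = 1550 / 69.2 = 22.40 mg/L
k = ln2 / t½ = 0.693147 / 22.1 = 0.03136 h⁻¹
t = ln(C₀ / C) / k = ln(22.40 / 11.6) / 0.03136
  = ln(1.931) / 0.03136 = 0.6580 / 0.03136 = 20.98 h

21.0 h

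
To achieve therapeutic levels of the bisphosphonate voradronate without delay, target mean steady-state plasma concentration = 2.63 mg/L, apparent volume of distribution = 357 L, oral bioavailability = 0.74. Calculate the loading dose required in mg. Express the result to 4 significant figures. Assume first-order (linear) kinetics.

1269 mg

LD = Css × Vd / F = 2.63 × 357 / 0.74 = 1269 mg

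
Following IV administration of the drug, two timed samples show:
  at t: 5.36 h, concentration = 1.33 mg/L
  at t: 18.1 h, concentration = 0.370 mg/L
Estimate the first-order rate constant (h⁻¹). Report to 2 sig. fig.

0.10 h⁻¹

k = ln(C₁/C₂) / (t₂ − t₁) = ln(1.33/0.370) / (18.1 − 5.36)
  = 1.279 / 12.74 = 0.1004 h⁻¹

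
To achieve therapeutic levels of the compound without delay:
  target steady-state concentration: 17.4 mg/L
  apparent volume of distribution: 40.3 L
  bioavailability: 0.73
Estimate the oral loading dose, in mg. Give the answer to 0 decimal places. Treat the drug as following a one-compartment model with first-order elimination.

LD = Css × Vd / F = 17.4 × 40.3 / 0.73 = 960.6 mg

961 mg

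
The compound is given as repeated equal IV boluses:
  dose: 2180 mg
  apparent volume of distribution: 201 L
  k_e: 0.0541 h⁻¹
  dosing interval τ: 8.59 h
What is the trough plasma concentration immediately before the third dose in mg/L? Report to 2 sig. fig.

C₀ per dose = Dose / Vd = 2180 / 201 = 10.85 mg/L
Fraction remaining after one interval: r = e^(−kτ) = e^(−0.05410 × 8.59) = 0.6283
Before dose 3, 2 doses have been given (aged 1τ, 2τ).
C_trough = C₀ × (r + r²) = 10.85 × (0.6283 + 0.3948) = 11.10 mg/L

11 mg/L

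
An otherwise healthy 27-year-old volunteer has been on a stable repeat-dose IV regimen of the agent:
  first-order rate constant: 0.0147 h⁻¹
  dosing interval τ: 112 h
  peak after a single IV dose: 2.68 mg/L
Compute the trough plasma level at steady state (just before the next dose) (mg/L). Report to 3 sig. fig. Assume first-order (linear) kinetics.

e^(−kτ) = e^(−0.01470 × 112) = 0.1927
Accumulation ratio R = 1 / (1 − e^(−kτ)) = 1 / (1 − 0.1927) = 1.239
Steady-state trough = C₀ × R × e^(−kτ) = 2.68 × 1.239 × 0.1927 = 0.6399 mg/L

0.640 mg/L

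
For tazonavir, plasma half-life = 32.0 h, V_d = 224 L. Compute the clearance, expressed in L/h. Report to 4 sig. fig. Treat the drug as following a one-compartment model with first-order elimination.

4.852 L/h

k = ln2 / t½ = 0.693147 / 32.0 = 0.02166 h⁻¹
CL = k × Vd = 0.02166 × 224 = 4.852 L/h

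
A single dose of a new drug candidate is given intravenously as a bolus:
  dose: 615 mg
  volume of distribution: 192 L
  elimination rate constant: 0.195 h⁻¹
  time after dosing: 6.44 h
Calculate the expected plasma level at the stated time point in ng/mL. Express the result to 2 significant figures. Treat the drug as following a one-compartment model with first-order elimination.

C₀ = Dose / Vd = 615.0 / 192 = 3.203 mg/L
C = C₀ · e^(−k·t) = 3.203 × e^(−0.1950 × 6.44)
  = 3.203 × 0.2848 = 0.9122 mg/L
Convert: 0.9122 mg/L × 1000 = 912.2 ng/mL

910 ng/mL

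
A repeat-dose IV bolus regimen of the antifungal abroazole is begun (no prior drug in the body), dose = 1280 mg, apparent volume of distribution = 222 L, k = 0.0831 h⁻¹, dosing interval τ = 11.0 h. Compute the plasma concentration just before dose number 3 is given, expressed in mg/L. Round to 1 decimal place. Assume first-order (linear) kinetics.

3.2 mg/L

C₀ per dose = Dose / Vd = 1280 / 222 = 5.766 mg/L
Fraction remaining after one interval: r = e^(−kτ) = e^(−0.08310 × 11.0) = 0.4009
Before dose 3, 2 doses have been given (aged 1τ, 2τ).
C_trough = C₀ × (r + r²) = 5.766 × (0.4009 + 0.1607) = 3.238 mg/L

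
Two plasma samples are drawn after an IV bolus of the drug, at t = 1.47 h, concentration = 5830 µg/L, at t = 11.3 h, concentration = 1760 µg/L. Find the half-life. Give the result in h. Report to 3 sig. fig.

5.69 h

k = ln(C₁/C₂) / (t₂ − t₁) = ln(5830/1760) / (11.3 − 1.47)
  = 1.198 / 9.830 = 0.1219 h⁻¹
t½ = ln2 / k = 0.693147 / 0.1219 = 5.686 h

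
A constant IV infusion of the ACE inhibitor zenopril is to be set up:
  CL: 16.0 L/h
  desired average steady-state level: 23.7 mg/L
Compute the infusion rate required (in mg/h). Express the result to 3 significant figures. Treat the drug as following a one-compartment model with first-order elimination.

379 mg/h

At steady state, infusion rate R₀ = Css × CL = 23.7 × 16.00 = 379.2 mg/h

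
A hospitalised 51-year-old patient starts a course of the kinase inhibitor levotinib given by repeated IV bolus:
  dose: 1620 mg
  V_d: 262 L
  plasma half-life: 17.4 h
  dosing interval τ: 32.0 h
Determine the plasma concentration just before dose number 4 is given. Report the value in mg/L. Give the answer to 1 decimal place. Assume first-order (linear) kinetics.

2.3 mg/L

C₀ per dose = Dose / Vd = 1620 / 262 = 6.183 mg/L
k = ln2 / t½ = 0.693147 / 17.4 = 0.03984 h⁻¹
Fraction remaining after one interval: r = e^(−kτ) = e^(−0.03984 × 32.0) = 0.2795
Before dose 4, 3 doses have been given (aged 1τ, 2τ, 3τ).
C_trough = C₀ × (r + r² + … + r^3) = C₀ × r(1−r^3)/(1−r)
        = 6.183 × 0.2795 × (1 − 0.02183) / (1 − 0.2795) = 2.346 mg/L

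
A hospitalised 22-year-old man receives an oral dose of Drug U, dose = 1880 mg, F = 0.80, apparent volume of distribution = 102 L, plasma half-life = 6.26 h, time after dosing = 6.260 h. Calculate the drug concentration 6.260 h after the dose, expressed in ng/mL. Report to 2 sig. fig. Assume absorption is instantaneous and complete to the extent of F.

Amount reaching circulation = F × Dose = 0.80 × 1880 = 1504 mg
C₀ = F·Dose / Vd = 1504 / 102 = 14.75 mg/L
k = ln2 / t½ = 0.693147 / 6.26 = 0.1107 h⁻¹
t / t½ = 6.260 / 6.26 = 1 half-lives
C = C₀ × (1/2)^1 = 14.75 × 0.5000 = 7.375 mg/L
Convert: 7.375 mg/L × 1000 = 7375 ng/mL

7400 ng/mL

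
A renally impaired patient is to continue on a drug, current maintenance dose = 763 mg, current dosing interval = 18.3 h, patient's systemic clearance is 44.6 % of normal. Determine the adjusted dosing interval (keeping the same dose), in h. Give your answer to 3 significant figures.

To keep the same average steady-state level, dosing rate must scale with clearance.
CL ratio = 44.6 / 100 = 0.4460
New interval (same dose) = 18.3 / 0.4460 = 41.03 h

41.0 h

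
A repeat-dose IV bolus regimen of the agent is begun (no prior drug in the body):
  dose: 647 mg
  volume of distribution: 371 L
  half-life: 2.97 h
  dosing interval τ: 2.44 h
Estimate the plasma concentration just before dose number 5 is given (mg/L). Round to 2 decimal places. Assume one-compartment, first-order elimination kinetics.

C₀ per dose = Dose / Vd = 647 / 371 = 1.744 mg/L
k = ln2 / t½ = 0.693147 / 2.97 = 0.2334 h⁻¹
Fraction remaining after one interval: r = e^(−kτ) = e^(−0.2334 × 2.44) = 0.5658
Before dose 5, 4 doses have been given (aged 1τ, 2τ, 3τ, 4τ).
C_trough = C₀ × (r + r² + … + r^4) = C₀ × r(1−r^4)/(1−r)
        = 1.744 × 0.5658 × (1 − 0.1025) / (1 − 0.5658) = 2.040 mg/L

2.04 mg/L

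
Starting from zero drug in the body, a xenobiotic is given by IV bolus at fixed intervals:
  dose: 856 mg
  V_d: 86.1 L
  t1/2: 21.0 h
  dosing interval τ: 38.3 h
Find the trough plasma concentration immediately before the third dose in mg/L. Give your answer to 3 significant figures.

C₀ per dose = Dose / Vd = 856 / 86.1 = 9.942 mg/L
k = ln2 / t½ = 0.693147 / 21.0 = 0.03301 h⁻¹
Fraction remaining after one interval: r = e^(−kτ) = e^(−0.03301 × 38.3) = 0.2824
Before dose 3, 2 doses have been given (aged 1τ, 2τ).
C_trough = C₀ × (r + r²) = 9.942 × (0.2824 + 0.07975) = 3.600 mg/L

3.60 mg/L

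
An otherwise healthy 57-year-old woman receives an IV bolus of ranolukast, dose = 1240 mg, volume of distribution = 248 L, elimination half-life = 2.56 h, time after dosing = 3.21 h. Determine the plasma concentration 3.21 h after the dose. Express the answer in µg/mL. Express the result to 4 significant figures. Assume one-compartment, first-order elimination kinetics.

2.097 µg/mL

C₀ = Dose / Vd = 1240 / 248 = 5.000 mg/L
k = ln2 / t½ = 0.693147 / 2.56 = 0.2708 h⁻¹
C = C₀ · e^(−k·t) = 5.000 × e^(−0.2708 × 3.21)
  = 5.000 × 0.4193 = 2.097 mg/L
(2.097 mg/L = 2.097 µg/mL)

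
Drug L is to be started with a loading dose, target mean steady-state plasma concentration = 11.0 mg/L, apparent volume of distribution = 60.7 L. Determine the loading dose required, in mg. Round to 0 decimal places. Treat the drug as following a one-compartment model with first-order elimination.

668 mg

LD = Css × Vd = 11.0 × 60.7 = 667.7 mg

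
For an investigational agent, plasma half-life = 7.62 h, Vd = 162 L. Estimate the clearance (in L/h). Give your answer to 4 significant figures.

k = ln2 / t½ = 0.693147 / 7.62 = 0.09096 h⁻¹
CL = k × Vd = 0.09096 × 162 = 14.74 L/h

14.74 L/h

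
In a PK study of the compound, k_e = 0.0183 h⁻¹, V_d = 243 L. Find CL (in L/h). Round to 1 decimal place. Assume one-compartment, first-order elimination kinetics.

CL = k × Vd = 0.0183 × 243 = 4.447 L/h

4.4 L/h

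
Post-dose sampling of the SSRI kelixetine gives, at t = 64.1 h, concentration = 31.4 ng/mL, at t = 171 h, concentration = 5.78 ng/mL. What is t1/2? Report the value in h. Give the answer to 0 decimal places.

k = ln(C₁/C₂) / (t₂ − t₁) = ln(31.4/5.78) / (171 − 64.1)
  = 1.692 / 106.9 = 0.01583 h⁻¹
t½ = ln2 / k = 0.693147 / 0.01583 = 43.79 h

44 h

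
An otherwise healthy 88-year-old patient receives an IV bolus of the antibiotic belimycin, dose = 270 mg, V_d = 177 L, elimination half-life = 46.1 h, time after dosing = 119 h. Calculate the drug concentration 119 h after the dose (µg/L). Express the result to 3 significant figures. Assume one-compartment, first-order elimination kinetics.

C₀ = Dose / Vd = 270.0 / 177 = 1.525 mg/L
k = ln2 / t½ = 0.693147 / 46.1 = 0.01504 h⁻¹
C = C₀ · e^(−k·t) = 1.525 × e^(−0.01504 × 119)
  = 1.525 × 0.1670 = 0.2547 mg/L
Convert: 0.2547 mg/L × 1000 = 254.7 µg/L

255 µg/L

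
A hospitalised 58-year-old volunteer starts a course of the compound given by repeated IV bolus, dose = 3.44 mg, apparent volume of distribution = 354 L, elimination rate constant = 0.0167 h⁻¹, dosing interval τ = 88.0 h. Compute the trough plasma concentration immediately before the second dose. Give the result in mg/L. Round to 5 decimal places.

0.00224 mg/L

C₀ per dose = Dose / Vd = 3.44 / 354 = 0.009718 mg/L
Fraction remaining after one interval: r = e^(−kτ) = e^(−0.01670 × 88.0) = 0.2300
Before dose 2, 1 dose has been given (aged 1τ).
C_trough = C₀ × r = 0.009718 × 0.2300 = 0.002235 mg/L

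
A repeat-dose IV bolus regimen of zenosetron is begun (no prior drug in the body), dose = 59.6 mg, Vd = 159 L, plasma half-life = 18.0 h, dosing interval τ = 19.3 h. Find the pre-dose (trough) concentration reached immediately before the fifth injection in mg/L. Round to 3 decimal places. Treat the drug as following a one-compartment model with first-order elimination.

C₀ per dose = Dose / Vd = 59.6 / 159 = 0.3748 mg/L
k = ln2 / t½ = 0.693147 / 18.0 = 0.03851 h⁻¹
Fraction remaining after one interval: r = e^(−kτ) = e^(−0.03851 × 19.3) = 0.4756
Before dose 5, 4 doses have been given (aged 1τ, 2τ, 3τ, 4τ).
C_trough = C₀ × (r + r² + … + r^4) = C₀ × r(1−r^4)/(1−r)
        = 0.3748 × 0.4756 × (1 − 0.05116) / (1 − 0.4756) = 0.3225 mg/L

0.323 mg/L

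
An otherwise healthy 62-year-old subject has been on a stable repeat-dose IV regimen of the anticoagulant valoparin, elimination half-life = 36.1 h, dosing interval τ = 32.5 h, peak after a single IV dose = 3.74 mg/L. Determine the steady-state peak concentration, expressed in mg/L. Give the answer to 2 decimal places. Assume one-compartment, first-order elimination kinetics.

8.06 mg/L

k = ln2 / t½ = 0.693147 / 36.1 = 0.01920 h⁻¹
e^(−kτ) = e^(−0.01920 × 32.5) = 0.5358
Accumulation ratio R = 1 / (1 − e^(−kτ)) = 1 / (1 − 0.5358) = 2.154
Steady-state peak = C₀ × R = 3.74 × 2.154 = 8.056 mg/L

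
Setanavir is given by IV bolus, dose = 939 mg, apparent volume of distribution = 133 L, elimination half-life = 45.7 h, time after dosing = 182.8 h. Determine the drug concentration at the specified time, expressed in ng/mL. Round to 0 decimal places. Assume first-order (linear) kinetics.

C₀ = Dose / Vd = 939.0 / 133 = 7.060 mg/L
k = ln2 / t½ = 0.693147 / 45.7 = 0.01517 h⁻¹
t / t½ = 182.8 / 45.7 = 4 half-lives
C = C₀ × (1/2)^4 = 7.060 × 0.06250 = 0.4413 mg/L
Convert: 0.4413 mg/L × 1000 = 441.3 ng/mL

441 ng/mL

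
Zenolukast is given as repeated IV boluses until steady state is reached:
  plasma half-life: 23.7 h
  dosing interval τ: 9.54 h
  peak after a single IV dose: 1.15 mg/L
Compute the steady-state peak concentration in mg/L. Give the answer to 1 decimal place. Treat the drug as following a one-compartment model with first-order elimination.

4.7 mg/L

k = ln2 / t½ = 0.693147 / 23.7 = 0.02925 h⁻¹
e^(−kτ) = e^(−0.02925 × 9.54) = 0.7565
Accumulation ratio R = 1 / (1 − e^(−kτ)) = 1 / (1 − 0.7565) = 4.107
Steady-state peak = C₀ × R = 1.15 × 4.107 = 4.723 mg/L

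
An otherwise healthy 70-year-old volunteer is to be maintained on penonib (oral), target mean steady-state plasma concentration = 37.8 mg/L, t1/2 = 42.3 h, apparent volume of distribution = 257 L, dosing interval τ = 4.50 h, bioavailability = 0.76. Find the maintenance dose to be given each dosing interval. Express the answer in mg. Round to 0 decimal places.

943 mg

k = ln2 / t½ = 0.693147 / 42.3 = 0.01639 h⁻¹
CL = k × Vd = 0.01639 × 257 = 4.212 L/h
At steady state, F × (Dose/τ) = Css × CL.
Dose = Css × CL × τ / F = 37.8 × 4.212 × 4.50 / 0.76 = 942.7 mg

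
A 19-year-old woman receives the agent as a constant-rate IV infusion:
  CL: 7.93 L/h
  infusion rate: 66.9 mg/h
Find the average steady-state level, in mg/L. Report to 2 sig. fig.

At steady state Css = R₀ / CL = 66.9 / 7.930 = 8.436 mg/L

8.4 mg/L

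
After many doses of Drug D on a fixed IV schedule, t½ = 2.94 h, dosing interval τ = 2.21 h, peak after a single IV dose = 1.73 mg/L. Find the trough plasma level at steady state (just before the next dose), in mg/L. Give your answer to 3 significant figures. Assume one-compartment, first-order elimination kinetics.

k = ln2 / t½ = 0.693147 / 2.94 = 0.2358 h⁻¹
e^(−kτ) = e^(−0.2358 × 2.21) = 0.5939
Accumulation ratio R = 1 / (1 − e^(−kτ)) = 1 / (1 − 0.5939) = 2.462
Steady-state trough = C₀ × R × e^(−kτ) = 1.73 × 2.462 × 0.5939 = 2.530 mg/L

2.53 mg/L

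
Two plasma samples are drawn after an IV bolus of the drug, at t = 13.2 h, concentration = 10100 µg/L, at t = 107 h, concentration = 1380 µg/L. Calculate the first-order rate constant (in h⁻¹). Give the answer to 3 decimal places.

0.021 h⁻¹

k = ln(C₁/C₂) / (t₂ − t₁) = ln(10100/1380) / (107 − 13.2)
  = 1.990 / 93.80 = 0.02122 h⁻¹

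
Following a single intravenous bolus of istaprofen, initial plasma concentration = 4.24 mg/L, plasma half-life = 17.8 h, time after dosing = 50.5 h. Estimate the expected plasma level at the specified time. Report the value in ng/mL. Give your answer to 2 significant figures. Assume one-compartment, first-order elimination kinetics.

590 ng/mL

k = ln2 / t½ = 0.693147 / 17.8 = 0.03894 h⁻¹
C = C₀ · e^(−k·t) = 4.240 × e^(−0.03894 × 50.5)
  = 4.240 × 0.1400 = 0.5936 mg/L
Convert: 0.5936 mg/L × 1000 = 593.6 ng/mL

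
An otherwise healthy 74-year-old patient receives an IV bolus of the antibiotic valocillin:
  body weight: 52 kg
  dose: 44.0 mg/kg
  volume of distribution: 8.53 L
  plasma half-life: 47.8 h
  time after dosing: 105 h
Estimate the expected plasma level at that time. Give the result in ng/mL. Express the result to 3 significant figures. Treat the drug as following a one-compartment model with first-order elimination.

Total dose = 44.0 × 52 = 2288 mg
C₀ = Dose / Vd = 2288 / 8.53 = 268.2 mg/L
k = ln2 / t½ = 0.693147 / 47.8 = 0.01450 h⁻¹
C = C₀ · e^(−k·t) = 268.2 × e^(−0.01450 × 105)
  = 268.2 × 0.2182 = 58.52 mg/L
Convert: 58.52 mg/L × 1000 = 58520 ng/mL

58500 ng/mL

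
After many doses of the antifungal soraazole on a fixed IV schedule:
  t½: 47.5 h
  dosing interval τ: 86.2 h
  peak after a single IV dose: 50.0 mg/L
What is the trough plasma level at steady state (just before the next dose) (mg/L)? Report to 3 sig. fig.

19.9 mg/L

k = ln2 / t½ = 0.693147 / 47.5 = 0.01459 h⁻¹
e^(−kτ) = e^(−0.01459 × 86.2) = 0.2843
Accumulation ratio R = 1 / (1 − e^(−kτ)) = 1 / (1 − 0.2843) = 1.397
Steady-state trough = C₀ × R × e^(−kτ) = 50.0 × 1.397 × 0.2843 = 19.86 mg/L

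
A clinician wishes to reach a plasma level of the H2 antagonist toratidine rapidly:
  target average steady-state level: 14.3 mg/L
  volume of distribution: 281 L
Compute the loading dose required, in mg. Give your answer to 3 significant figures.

LD = Css × Vd = 14.3 × 281 = 4018 mg

4020 mg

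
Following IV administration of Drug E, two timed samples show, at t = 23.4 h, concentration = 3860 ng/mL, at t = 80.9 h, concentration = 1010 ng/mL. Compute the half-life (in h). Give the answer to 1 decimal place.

29.7 h

k = ln(C₁/C₂) / (t₂ − t₁) = ln(3860/1010) / (80.9 − 23.4)
  = 1.341 / 57.50 = 0.02332 h⁻¹
t½ = ln2 / k = 0.693147 / 0.02332 = 29.72 h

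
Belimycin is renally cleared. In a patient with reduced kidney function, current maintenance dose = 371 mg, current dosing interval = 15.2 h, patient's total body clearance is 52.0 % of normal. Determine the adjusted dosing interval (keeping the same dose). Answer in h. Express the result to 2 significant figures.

To keep the same average steady-state level, dosing rate must scale with clearance.
CL ratio = 52.0 / 100 = 0.5200
New interval (same dose) = 15.2 / 0.5200 = 29.23 h

29 h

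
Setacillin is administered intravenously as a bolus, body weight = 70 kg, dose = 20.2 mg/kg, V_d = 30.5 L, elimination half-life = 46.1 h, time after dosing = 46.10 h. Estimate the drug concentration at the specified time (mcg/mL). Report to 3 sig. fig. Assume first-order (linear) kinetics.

Total dose = 20.2 × 70 = 1414 mg
C₀ = Dose / Vd = 1414 / 30.5 = 46.36 mg/L
k = ln2 / t½ = 0.693147 / 46.1 = 0.01504 h⁻¹
t / t½ = 46.10 / 46.1 = 1 half-lives
C = C₀ × (1/2)^1 = 46.36 × 0.5000 = 23.18 mg/L
(23.18 mg/L = 23.18 mcg/mL)

23.2 mcg/mL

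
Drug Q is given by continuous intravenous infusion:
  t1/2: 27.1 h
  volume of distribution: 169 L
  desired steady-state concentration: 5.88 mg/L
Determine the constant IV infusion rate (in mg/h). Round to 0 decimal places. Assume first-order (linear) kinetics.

k = ln2 / t½ = 0.693147 / 27.1 = 0.02558 h⁻¹
CL = k × Vd = 0.02558 × 169 = 4.323 L/h
At steady state, infusion rate R₀ = Css × CL = 5.88 × 4.323 = 25.42 mg/h

25 mg/h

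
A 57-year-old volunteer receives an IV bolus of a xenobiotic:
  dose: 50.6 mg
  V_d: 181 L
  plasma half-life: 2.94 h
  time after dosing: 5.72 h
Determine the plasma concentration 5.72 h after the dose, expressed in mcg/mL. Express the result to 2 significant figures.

0.073 mcg/mL

C₀ = Dose / Vd = 50.60 / 181 = 0.2796 mg/L
k = ln2 / t½ = 0.693147 / 2.94 = 0.2358 h⁻¹
C = C₀ · e^(−k·t) = 0.2796 × e^(−0.2358 × 5.72)
  = 0.2796 × 0.2596 = 0.07258 mg/L
(0.07258 mg/L = 0.07258 mcg/mL)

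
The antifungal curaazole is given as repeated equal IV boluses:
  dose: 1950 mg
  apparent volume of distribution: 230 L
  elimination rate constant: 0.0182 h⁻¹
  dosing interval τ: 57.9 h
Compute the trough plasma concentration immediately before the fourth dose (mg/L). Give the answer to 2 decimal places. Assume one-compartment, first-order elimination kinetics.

4.35 mg/L

C₀ per dose = Dose / Vd = 1950 / 230 = 8.478 mg/L
Fraction remaining after one interval: r = e^(−kτ) = e^(−0.01820 × 57.9) = 0.3486
Before dose 4, 3 doses have been given (aged 1τ, 2τ, 3τ).
C_trough = C₀ × (r + r² + … + r^3) = C₀ × r(1−r^3)/(1−r)
        = 8.478 × 0.3486 × (1 − 0.04236) / (1 − 0.3486) = 4.345 mg/L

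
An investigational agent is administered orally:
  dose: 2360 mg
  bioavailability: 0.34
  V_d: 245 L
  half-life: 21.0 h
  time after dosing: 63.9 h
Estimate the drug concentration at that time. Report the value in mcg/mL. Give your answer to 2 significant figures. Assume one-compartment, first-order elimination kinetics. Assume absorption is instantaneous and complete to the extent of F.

0.40 mcg/mL

Amount reaching circulation = F × Dose = 0.34 × 2360 = 802.4 mg
C₀ = F·Dose / Vd = 802.4 / 245 = 3.275 mg/L
k = ln2 / t½ = 0.693147 / 21.0 = 0.03301 h⁻¹
C = C₀ · e^(−k·t) = 3.275 × e^(−0.03301 × 63.9)
  = 3.275 × 0.1213 = 0.3973 mg/L
(0.3973 mg/L = 0.3973 mcg/mL)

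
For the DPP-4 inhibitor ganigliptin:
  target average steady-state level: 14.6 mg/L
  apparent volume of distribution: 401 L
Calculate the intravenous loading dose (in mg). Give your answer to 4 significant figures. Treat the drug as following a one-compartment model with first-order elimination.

LD = Css × Vd = 14.6 × 401 = 5855 mg

5855 mg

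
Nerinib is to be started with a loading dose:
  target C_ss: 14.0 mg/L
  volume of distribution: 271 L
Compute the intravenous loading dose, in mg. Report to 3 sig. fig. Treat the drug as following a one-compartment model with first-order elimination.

3790 mg

LD = Css × Vd = 14.0 × 271 = 3794 mg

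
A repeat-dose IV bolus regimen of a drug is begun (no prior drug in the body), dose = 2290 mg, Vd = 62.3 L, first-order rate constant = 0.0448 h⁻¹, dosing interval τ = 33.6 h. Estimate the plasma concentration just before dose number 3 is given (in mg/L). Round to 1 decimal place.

10.0 mg/L

C₀ per dose = Dose / Vd = 2290 / 62.3 = 36.76 mg/L
Fraction remaining after one interval: r = e^(−kτ) = e^(−0.04480 × 33.6) = 0.2220
Before dose 3, 2 doses have been given (aged 1τ, 2τ).
C_trough = C₀ × (r + r²) = 36.76 × (0.2220 + 0.04928) = 9.972 mg/L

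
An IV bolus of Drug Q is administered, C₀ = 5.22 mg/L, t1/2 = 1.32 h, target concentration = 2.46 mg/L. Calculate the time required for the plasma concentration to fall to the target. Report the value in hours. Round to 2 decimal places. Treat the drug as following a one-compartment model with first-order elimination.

1.43 h

k = ln2 / t½ = 0.693147 / 1.32 = 0.5251 h⁻¹
t = ln(C₀ / C) / k = ln(5.220 / 2.46) / 0.5251
  = ln(2.122) / 0.5251 = 0.7524 / 0.5251 = 1.433 h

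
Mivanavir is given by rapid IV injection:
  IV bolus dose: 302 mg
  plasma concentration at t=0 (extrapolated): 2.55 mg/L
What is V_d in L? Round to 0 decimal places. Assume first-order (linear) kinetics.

Vd = Dose / C₀ = 302.0 / 2.55 = 118.4 L

118 L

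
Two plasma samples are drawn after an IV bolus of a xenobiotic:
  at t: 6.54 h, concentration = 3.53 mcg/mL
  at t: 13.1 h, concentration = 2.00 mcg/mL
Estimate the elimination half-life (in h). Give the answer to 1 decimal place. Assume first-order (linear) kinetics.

k = ln(C₁/C₂) / (t₂ − t₁) = ln(3.53/2.00) / (13.1 − 6.54)
  = 0.5682 / 6.560 = 0.08662 h⁻¹
t½ = ln2 / k = 0.693147 / 0.08662 = 8.002 h

8.0 h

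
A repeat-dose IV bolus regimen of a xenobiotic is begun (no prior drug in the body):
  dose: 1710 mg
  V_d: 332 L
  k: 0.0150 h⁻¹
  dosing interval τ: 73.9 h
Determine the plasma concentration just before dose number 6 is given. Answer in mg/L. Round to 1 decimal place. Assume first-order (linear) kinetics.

C₀ per dose = Dose / Vd = 1710 / 332 = 5.151 mg/L
Fraction remaining after one interval: r = e^(−kτ) = e^(−0.01500 × 73.9) = 0.3301
Before dose 6, 5 doses have been given (aged 1τ, 2τ, 3τ, 4τ, 5τ).
C_trough = C₀ × (r + r² + … + r^5) = C₀ × r(1−r^5)/(1−r)
        = 5.151 × 0.3301 × (1 − 0.003919) / (1 − 0.3301) = 2.528 mg/L

2.5 mg/L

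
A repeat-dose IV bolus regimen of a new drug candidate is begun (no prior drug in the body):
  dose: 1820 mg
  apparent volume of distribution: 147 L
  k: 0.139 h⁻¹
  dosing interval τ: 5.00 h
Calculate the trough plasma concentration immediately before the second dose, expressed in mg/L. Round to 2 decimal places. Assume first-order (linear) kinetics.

C₀ per dose = Dose / Vd = 1820 / 147 = 12.38 mg/L
Fraction remaining after one interval: r = e^(−kτ) = e^(−0.1390 × 5.00) = 0.4991
Before dose 2, 1 dose has been given (aged 1τ).
C_trough = C₀ × r = 12.38 × 0.4991 = 6.179 mg/L

6.18 mg/L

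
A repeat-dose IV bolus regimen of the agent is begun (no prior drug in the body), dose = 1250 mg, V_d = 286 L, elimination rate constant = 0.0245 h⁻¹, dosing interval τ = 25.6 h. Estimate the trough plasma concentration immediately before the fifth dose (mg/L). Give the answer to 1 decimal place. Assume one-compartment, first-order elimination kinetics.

4.6 mg/L

C₀ per dose = Dose / Vd = 1250 / 286 = 4.371 mg/L
Fraction remaining after one interval: r = e^(−kτ) = e^(−0.02450 × 25.6) = 0.5341
Before dose 5, 4 doses have been given (aged 1τ, 2τ, 3τ, 4τ).
C_trough = C₀ × (r + r² + … + r^4) = C₀ × r(1−r^4)/(1−r)
        = 4.371 × 0.5341 × (1 − 0.08137) / (1 − 0.5341) = 4.603 mg/L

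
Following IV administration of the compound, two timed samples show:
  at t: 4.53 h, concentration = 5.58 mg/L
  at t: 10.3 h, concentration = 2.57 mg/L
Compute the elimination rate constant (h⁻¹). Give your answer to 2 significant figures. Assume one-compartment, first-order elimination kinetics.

0.13 h⁻¹

k = ln(C₁/C₂) / (t₂ − t₁) = ln(5.58/2.57) / (10.3 − 4.53)
  = 0.7753 / 5.770 = 0.1344 h⁻¹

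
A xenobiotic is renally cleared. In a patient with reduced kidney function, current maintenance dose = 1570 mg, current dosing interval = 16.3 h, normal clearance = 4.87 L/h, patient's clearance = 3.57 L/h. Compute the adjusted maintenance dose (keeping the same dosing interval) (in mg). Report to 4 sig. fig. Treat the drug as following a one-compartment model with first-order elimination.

1151 mg

To keep the same average steady-state level, dosing rate must scale with clearance.
CL ratio = 3.57 / 4.87 = 0.7331
New dose (same interval) = 1570 × 0.7331 = 1151 mg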